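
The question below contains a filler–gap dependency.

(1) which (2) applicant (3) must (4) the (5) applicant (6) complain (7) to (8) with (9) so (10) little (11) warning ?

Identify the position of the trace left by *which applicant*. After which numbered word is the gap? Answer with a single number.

7

In situ: The applicant must complain to which applicant with so little warning.
'which applicant' is the object of the preposition 'to'. Fronting leaves a gap immediately after 'to':
Which applicant must the applicant complain to ___ with so little warning?
'to' is word 7.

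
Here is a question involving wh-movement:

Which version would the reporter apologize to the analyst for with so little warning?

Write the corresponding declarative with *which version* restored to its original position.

'which version' is the object of the preposition 'for'. Wh-movement fronts it, leaving a gap right after 'for':
Which version would the reporter apologize to the analyst for ___ with so little warning?

The reporter would apologize to the analyst for which version with so little warning.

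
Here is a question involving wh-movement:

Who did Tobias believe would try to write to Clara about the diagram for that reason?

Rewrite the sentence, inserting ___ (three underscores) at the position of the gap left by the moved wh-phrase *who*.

Pre-movement form: Tobias did believe who would try to write to Clara about the diagram for that reason.
'who' functions as the subject of the clause embedded under 'believe'. The gap is right after 'believe'.

Who did Tobias believe ___ would try to write to Clara about the diagram for that reason?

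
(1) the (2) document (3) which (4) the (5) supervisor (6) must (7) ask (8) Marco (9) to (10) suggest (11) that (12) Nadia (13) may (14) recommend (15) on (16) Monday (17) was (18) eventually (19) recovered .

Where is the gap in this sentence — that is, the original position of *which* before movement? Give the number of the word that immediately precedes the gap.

'which' is the direct object of 'recommend'. Fronting leaves a gap immediately after 'recommend':
The document which the supervisor must ask Marco to suggest that Nadia may recommend ___ on Monday was eventually recovered.
'recommend' is word 14.

14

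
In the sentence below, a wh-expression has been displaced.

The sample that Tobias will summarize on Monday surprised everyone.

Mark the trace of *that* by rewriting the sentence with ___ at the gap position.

The filler 'that' is interpreted as the direct object of 'summarize'. The gap is right after 'summarize'.

The sample that Tobias will summarize ___ on Monday surprised everyone.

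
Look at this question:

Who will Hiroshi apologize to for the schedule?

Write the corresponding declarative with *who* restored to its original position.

The filler 'who' is interpreted as the object of the preposition 'to'. Wh-movement fronts it, leaving a gap right after 'to':
Who will Hiroshi apologize to ___ for the schedule?

Hiroshi will apologize to who for the schedule.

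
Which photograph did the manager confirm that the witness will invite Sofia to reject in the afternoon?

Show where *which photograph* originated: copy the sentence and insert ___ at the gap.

Which photograph did the manager confirm that the witness will invite Sofia to reject ___ in the afternoon?

Before movement: The manager did confirm that the witness will invite Sofia to reject which photograph in the afternoon.
'which photograph' functions as the direct object of 'reject'. The gap is right after 'reject'.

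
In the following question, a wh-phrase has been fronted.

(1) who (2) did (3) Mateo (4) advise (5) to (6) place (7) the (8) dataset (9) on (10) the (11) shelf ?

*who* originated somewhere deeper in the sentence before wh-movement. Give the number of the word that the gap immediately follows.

Before movement: Mateo did advise who to place the dataset on the shelf.
The filler 'who' is interpreted as the direct object of 'advise'. It moves to the left edge, and the trace sits right after 'advise':
Who did Mateo advise ___ to place the dataset on the shelf?
'advise' is word 4.

4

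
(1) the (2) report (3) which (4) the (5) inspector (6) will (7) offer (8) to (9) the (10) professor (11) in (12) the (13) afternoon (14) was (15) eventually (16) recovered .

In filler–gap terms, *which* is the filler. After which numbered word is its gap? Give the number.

'which' is the direct object of 'offer'. Wh-movement fronts it, leaving a gap right after 'offer':
The report which the inspector will offer ___ to the professor in the afternoon was eventually recovered.
'offer' is word 7.

7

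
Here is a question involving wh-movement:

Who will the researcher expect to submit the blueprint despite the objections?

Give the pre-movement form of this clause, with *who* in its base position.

The filler 'who' is interpreted as the direct object of 'expect'. Fronting leaves a gap immediately after 'expect':
Who will the researcher expect ___ to submit the blueprint despite the objections?

The researcher will expect who to submit the blueprint despite the objections.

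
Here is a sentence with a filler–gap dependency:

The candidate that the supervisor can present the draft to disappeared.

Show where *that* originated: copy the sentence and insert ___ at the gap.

The candidate that the supervisor can present the draft to ___ disappeared.

'that' functions as the object of the preposition 'to' (recipient of 'present'). The gap is right after 'to'.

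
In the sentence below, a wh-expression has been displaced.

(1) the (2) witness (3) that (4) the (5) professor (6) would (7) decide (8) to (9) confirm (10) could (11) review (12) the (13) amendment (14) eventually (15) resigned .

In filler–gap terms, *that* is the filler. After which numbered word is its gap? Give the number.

9

'that' is the subject of the clause embedded under 'confirm'. It moves to the left edge, and the trace sits right after 'confirm':
The witness that the professor would decide to confirm ___ could review the amendment eventually resigned.
'confirm' is word 9.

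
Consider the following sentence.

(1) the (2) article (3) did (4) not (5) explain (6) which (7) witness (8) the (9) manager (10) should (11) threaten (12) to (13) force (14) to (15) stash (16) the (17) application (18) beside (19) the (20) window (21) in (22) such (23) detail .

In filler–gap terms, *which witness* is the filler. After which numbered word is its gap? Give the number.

13

Underlying clause: The manager should threaten to force which witness to stash the application beside the window in such detail.
'which witness' functions as the direct object of 'force'. It moves to the left edge, and the trace sits right after 'force':
The article did not explain which witness the manager should threaten to force ___ to stash the application beside the window in such detail.
'force' is word 13.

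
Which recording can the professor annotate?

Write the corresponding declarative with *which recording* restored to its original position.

The filler 'which recording' is interpreted as the direct object of 'annotate'. It moves to the left edge, and the trace sits right after 'annotate':
Which recording can the professor annotate ___?

The professor can annotate which recording.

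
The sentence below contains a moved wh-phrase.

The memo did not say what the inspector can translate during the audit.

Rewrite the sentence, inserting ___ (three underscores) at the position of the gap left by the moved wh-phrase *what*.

In situ: The inspector can translate what during the audit.
'what' is the direct object of 'translate'. The gap is right after 'translate'.

The memo did not say what the inspector can translate ___ during the audit.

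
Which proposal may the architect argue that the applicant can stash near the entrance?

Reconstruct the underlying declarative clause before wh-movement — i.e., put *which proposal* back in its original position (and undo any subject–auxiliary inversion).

The architect may argue that the applicant can stash which proposal near the entrance.

'which proposal' functions as the direct object of 'stash'. Wh-movement fronts it, leaving a gap right after 'stash':
Which proposal may the architect argue that the applicant can stash ___ near the entrance?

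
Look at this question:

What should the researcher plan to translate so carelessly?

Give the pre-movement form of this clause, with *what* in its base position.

The researcher should plan to translate what so carelessly.

The filler 'what' is interpreted as the direct object of 'translate'. Wh-movement fronts it, leaving a gap right after 'translate':
What should the researcher plan to translate ___ so carelessly?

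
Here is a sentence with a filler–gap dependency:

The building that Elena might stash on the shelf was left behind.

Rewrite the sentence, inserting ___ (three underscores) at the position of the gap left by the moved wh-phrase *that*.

'that' functions as the direct object of 'stash'. The gap is right after 'stash'.

The building that Elena might stash ___ on the shelf was left behind.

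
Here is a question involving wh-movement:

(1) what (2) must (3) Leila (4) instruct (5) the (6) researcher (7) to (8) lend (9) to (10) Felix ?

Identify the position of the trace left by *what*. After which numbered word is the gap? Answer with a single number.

8

In situ: Leila must instruct the researcher to lend what to Felix.
'what' is the direct object of 'lend'. Fronting leaves a gap immediately after 'lend':
What must Leila instruct the researcher to lend ___ to Felix?
'lend' is word 8.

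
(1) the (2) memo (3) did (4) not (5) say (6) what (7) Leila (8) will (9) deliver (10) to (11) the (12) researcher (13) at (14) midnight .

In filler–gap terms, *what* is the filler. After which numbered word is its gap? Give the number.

Pre-movement form: Leila will deliver what to the researcher at midnight.
'what' functions as the direct object of 'deliver'. It moves to the left edge, and the trace sits right after 'deliver':
The memo did not say what Leila will deliver ___ to the researcher at midnight.
'deliver' is word 9.

9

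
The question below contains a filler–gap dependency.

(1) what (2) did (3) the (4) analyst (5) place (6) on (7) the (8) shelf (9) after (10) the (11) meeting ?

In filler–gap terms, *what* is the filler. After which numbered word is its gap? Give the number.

5

Pre-movement form: The analyst did place what on the shelf after the meeting.
The filler 'what' is interpreted as the direct object of 'place'. Fronting leaves a gap immediately after 'place':
What did the analyst place ___ on the shelf after the meeting?
'place' is word 5.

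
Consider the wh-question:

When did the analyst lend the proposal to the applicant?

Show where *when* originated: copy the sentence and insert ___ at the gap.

Before movement: The analyst did lend the proposal to the applicant when.
'when' is the temporal adjunct. The gap is right after 'applicant'.

When did the analyst lend the proposal to the applicant ___?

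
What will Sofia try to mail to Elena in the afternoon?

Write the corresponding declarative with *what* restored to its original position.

Sofia will try to mail what to Elena in the afternoon.

'what' is the direct object of 'mail'. It moves to the left edge, and the trace sits right after 'mail':
What will Sofia try to mail ___ to Elena in the afternoon?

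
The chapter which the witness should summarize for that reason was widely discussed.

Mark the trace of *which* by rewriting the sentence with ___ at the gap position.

The chapter which the witness should summarize ___ for that reason was widely discussed.

'which' functions as the direct object of 'summarize'. The gap is right after 'summarize'.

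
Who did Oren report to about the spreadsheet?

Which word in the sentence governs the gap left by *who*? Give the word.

to

Before movement: Oren did report to who about the spreadsheet.
'who' is the object of the preposition 'to'. Fronting leaves a gap immediately after 'to':
Who did Oren report to ___ about the spreadsheet?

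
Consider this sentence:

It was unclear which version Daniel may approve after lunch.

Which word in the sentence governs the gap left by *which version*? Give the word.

approve

Pre-movement form: Daniel may approve which version after lunch.
'which version' is the direct object of 'approve'. Wh-movement fronts it, leaving a gap right after 'approve':
It was unclear which version Daniel may approve ___ after lunch.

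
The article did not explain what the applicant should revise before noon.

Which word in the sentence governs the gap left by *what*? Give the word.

revise

In situ: The applicant should revise what before noon.
'what' functions as the direct object of 'revise'. It moves to the left edge, and the trace sits right after 'revise':
The article did not explain what the applicant should revise ___ before noon.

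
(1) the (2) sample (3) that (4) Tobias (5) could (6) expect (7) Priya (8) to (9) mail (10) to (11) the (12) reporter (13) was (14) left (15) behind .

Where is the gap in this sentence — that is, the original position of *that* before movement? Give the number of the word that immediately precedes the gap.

'that' is the direct object of 'mail'. Wh-movement fronts it, leaving a gap right after 'mail':
The sample that Tobias could expect Priya to mail ___ to the reporter was left behind.
'mail' is word 9.

9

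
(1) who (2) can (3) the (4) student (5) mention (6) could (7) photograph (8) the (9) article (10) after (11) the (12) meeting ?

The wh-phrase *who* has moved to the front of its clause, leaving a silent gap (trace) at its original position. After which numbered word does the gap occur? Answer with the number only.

5

Before movement: The student can mention who could photograph the article after the meeting.
'who' functions as the subject of the clause embedded under 'mention'. Fronting leaves a gap immediately after 'mention':
Who can the student mention ___ could photograph the article after the meeting?
'mention' is word 5.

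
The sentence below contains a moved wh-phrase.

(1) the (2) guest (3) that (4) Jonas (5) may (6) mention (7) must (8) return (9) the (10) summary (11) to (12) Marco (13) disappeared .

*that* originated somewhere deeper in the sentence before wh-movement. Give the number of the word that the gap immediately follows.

'that' is the subject of the clause embedded under 'mention'. Fronting leaves a gap immediately after 'mention':
The guest that Jonas may mention ___ must return the summary to Marco disappeared.
'mention' is word 6.

6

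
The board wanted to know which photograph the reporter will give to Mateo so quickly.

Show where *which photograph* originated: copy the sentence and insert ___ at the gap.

The board wanted to know which photograph the reporter will give ___ to Mateo so quickly.

Before movement: The reporter will give which photograph to Mateo so quickly.
'which photograph' functions as the direct object of 'give'. The gap is right after 'give'.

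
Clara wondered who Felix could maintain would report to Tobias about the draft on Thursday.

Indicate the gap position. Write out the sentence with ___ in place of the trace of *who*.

Clara wondered who Felix could maintain ___ would report to Tobias about the draft on Thursday.

Underlying clause: Felix could maintain who would report to Tobias about the draft on Thursday.
'who' is the subject of the clause embedded under 'maintain'. The gap is right after 'maintain'.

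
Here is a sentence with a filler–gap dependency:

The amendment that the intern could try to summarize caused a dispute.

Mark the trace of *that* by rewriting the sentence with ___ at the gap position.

The amendment that the intern could try to summarize ___ caused a dispute.

'that' functions as the direct object of 'summarize'. The gap is right after 'summarize'.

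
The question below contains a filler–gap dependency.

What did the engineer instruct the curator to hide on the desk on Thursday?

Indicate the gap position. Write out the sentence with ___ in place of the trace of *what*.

What did the engineer instruct the curator to hide ___ on the desk on Thursday?

Pre-movement form: The engineer did instruct the curator to hide what on the desk on Thursday.
'what' is the direct object of 'hide'. The gap is right after 'hide'.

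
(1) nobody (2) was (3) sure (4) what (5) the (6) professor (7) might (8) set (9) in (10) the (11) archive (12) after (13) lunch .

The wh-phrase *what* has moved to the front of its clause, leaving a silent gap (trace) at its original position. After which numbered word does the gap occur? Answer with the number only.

In situ: The professor might set what in the archive after lunch.
'what' is the direct object of 'set'. It moves to the left edge, and the trace sits right after 'set':
Nobody was sure what the professor might set ___ in the archive after lunch.
'set' is word 8.

8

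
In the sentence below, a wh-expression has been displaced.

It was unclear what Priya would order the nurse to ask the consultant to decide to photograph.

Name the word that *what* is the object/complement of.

photograph

In situ: Priya would order the nurse to ask the consultant to decide to photograph what.
The filler 'what' is interpreted as the direct object of 'photograph'. It moves to the left edge, and the trace sits right after 'photograph':
It was unclear what Priya would order the nurse to ask the consultant to decide to photograph ___.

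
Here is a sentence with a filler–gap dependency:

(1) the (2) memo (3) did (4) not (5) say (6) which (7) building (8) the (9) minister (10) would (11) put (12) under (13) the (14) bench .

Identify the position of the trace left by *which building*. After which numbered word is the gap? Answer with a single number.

11

Before movement: The minister would put which building under the bench.
'which building' is the direct object of 'put'. It moves to the left edge, and the trace sits right after 'put':
The memo did not say which building the minister would put ___ under the bench.
'put' is word 11.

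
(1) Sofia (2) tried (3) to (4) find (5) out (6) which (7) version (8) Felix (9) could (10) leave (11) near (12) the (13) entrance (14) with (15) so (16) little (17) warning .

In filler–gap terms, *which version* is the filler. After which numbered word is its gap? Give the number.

10

Underlying clause: Felix could leave which version near the entrance with so little warning.
'which version' is the direct object of 'leave'. Wh-movement fronts it, leaving a gap right after 'leave':
Sofia tried to find out which version Felix could leave ___ near the entrance with so little warning.
'leave' is word 10.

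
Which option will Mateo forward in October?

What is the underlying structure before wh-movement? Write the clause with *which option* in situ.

'which option' functions as the direct object of 'forward'. It moves to the left edge, and the trace sits right after 'forward':
Which option will Mateo forward ___ in October?

Mateo will forward which option in October.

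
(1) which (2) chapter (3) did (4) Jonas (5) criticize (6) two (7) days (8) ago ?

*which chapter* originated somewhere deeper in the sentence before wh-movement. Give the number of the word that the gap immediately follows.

Before movement: Jonas did criticize which chapter two days ago.
'which chapter' functions as the direct object of 'criticize'. Wh-movement fronts it, leaving a gap right after 'criticize':
Which chapter did Jonas criticize ___ two days ago?
'criticize' is word 5.

5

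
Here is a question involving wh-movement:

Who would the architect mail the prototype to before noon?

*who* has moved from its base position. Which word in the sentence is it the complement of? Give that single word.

Underlying clause: The architect would mail the prototype to who before noon.
'who' functions as the object of the preposition 'to' (recipient of 'mail'). Fronting leaves a gap immediately after 'to':
Who would the architect mail the prototype to ___ before noon?

to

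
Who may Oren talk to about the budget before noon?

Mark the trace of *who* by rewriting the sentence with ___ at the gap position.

Pre-movement form: Oren may talk to who about the budget before noon.
The filler 'who' is interpreted as the object of the preposition 'to'. The gap is right after 'to'.

Who may Oren talk to ___ about the budget before noon?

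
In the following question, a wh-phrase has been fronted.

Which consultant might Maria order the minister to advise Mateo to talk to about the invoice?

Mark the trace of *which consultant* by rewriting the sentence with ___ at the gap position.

In situ: Maria might order the minister to advise Mateo to talk to which consultant about the invoice.
The filler 'which consultant' is interpreted as the object of the preposition 'to'. The gap is right after 'to'.

Which consultant might Maria order the minister to advise Mateo to talk to ___ about the invoice?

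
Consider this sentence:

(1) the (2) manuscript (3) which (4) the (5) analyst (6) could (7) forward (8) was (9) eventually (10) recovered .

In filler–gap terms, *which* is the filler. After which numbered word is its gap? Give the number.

The filler 'which' is interpreted as the direct object of 'forward'. Wh-movement fronts it, leaving a gap right after 'forward':
The manuscript which the analyst could forward ___ was eventually recovered.
'forward' is word 7.

7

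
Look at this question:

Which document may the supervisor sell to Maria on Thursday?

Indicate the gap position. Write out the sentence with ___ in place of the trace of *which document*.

Which document may the supervisor sell ___ to Maria on Thursday?

Before movement: The supervisor may sell which document to Maria on Thursday.
The filler 'which document' is interpreted as the direct object of 'sell'. The gap is right after 'sell'.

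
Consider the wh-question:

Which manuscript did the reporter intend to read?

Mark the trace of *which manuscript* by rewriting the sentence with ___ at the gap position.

Which manuscript did the reporter intend to read ___?

Before movement: The reporter did intend to read which manuscript.
The filler 'which manuscript' is interpreted as the direct object of 'read'. The gap is right after 'read'.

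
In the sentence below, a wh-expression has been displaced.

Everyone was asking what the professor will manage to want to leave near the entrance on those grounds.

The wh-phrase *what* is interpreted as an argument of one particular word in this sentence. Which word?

Underlying clause: The professor will manage to want to leave what near the entrance on those grounds.
'what' functions as the direct object of 'leave'. Wh-movement fronts it, leaving a gap right after 'leave':
Everyone was asking what the professor will manage to want to leave ___ near the entrance on those grounds.

leave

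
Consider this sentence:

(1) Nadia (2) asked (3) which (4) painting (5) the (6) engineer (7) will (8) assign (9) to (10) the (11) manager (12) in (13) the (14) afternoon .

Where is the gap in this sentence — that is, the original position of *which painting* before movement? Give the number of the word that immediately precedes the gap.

Underlying clause: The engineer will assign which painting to the manager in the afternoon.
The filler 'which painting' is interpreted as the direct object of 'assign'. Wh-movement fronts it, leaving a gap right after 'assign':
Nadia asked which painting the engineer will assign ___ to the manager in the afternoon.
'assign' is word 8.

8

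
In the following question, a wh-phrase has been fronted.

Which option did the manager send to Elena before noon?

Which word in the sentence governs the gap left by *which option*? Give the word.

send

Before movement: The manager did send which option to Elena before noon.
'which option' functions as the direct object of 'send'. It moves to the left edge, and the trace sits right after 'send':
Which option did the manager send ___ to Elena before noon?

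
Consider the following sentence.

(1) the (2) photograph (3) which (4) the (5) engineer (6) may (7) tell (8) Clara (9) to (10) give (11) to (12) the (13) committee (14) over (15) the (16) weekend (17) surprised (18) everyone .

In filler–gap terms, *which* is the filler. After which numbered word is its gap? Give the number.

'which' functions as the direct object of 'give'. It moves to the left edge, and the trace sits right after 'give':
The photograph which the engineer may tell Clara to give ___ to the committee over the weekend surprised everyone.
'give' is word 10.

10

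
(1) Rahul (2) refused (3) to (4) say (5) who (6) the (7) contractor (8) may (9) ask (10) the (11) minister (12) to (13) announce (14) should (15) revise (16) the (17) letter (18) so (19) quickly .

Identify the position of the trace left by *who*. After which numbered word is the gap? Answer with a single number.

In situ: The contractor may ask the minister to announce who should revise the letter so quickly.
'who' is the subject of the clause embedded under 'announce'. It moves to the left edge, and the trace sits right after 'announce':
Rahul refused to say who the contractor may ask the minister to announce ___ should revise the letter so quickly.
'announce' is word 13.

13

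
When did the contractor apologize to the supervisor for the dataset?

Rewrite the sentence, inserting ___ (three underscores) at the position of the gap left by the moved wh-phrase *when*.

When did the contractor apologize to the supervisor for the dataset ___?

Before movement: The contractor did apologize to the supervisor for the dataset when.
'when' functions as the temporal adjunct. The gap is right after 'dataset'.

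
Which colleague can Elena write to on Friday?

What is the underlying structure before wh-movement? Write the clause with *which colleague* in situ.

'which colleague' functions as the object of the preposition 'to'. Wh-movement fronts it, leaving a gap right after 'to':
Which colleague can Elena write to ___ on Friday?

Elena can write to which colleague on Friday.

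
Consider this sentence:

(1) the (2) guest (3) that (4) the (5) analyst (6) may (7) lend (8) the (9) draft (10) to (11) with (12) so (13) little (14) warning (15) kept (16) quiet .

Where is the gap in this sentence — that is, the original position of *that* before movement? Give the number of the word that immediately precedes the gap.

'that' functions as the object of the preposition 'to' (recipient of 'lend'). Fronting leaves a gap immediately after 'to':
The guest that the analyst may lend the draft to ___ with so little warning kept quiet.
'to' is word 10.

10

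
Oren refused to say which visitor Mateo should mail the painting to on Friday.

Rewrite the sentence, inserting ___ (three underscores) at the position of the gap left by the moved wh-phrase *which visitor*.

In situ: Mateo should mail the painting to which visitor on Friday.
'which visitor' functions as the object of the preposition 'to' (recipient of 'mail'). The gap is right after 'to'.

Oren refused to say which visitor Mateo should mail the painting to ___ on Friday.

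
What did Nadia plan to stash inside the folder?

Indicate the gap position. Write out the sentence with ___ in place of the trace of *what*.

What did Nadia plan to stash ___ inside the folder?

In situ: Nadia did plan to stash what inside the folder.
'what' is the direct object of 'stash'. The gap is right after 'stash'.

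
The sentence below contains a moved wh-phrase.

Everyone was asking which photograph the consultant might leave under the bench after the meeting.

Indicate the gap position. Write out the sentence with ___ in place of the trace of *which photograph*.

In situ: The consultant might leave which photograph under the bench after the meeting.
'which photograph' functions as the direct object of 'leave'. The gap is right after 'leave'.

Everyone was asking which photograph the consultant might leave ___ under the bench after the meeting.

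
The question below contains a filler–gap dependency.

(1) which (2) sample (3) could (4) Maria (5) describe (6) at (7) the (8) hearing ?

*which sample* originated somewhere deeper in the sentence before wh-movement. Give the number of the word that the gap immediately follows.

5

Pre-movement form: Maria could describe which sample at the hearing.
The filler 'which sample' is interpreted as the direct object of 'describe'. Fronting leaves a gap immediately after 'describe':
Which sample could Maria describe ___ at the hearing?
'describe' is word 5.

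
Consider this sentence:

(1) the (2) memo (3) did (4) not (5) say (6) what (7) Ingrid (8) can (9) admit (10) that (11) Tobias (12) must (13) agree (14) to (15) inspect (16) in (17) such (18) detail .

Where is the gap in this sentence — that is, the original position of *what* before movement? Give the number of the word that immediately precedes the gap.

Pre-movement form: Ingrid can admit that Tobias must agree to inspect what in such detail.
'what' is the direct object of 'inspect'. Fronting leaves a gap immediately after 'inspect':
The memo did not say what Ingrid can admit that Tobias must agree to inspect ___ in such detail.
'inspect' is word 15.

15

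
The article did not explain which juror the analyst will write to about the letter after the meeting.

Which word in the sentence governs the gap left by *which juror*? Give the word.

to

Pre-movement form: The analyst will write to which juror about the letter after the meeting.
The filler 'which juror' is interpreted as the object of the preposition 'to'. Wh-movement fronts it, leaving a gap right after 'to':
The article did not explain which juror the analyst will write to ___ about the letter after the meeting.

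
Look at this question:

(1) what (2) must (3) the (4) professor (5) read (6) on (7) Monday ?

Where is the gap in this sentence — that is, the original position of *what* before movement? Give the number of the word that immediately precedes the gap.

5

Underlying clause: The professor must read what on Monday.
'what' functions as the direct object of 'read'. Fronting leaves a gap immediately after 'read':
What must the professor read ___ on Monday?
'read' is word 5.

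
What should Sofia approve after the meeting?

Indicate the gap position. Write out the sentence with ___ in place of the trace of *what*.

In situ: Sofia should approve what after the meeting.
'what' functions as the direct object of 'approve'. The gap is right after 'approve'.

What should Sofia approve ___ after the meeting?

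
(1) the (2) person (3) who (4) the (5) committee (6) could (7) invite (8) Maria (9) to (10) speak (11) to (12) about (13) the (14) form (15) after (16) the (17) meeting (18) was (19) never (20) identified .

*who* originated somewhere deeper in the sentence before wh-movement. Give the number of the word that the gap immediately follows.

11

'who' is the object of the preposition 'to'. It moves to the left edge, and the trace sits right after 'to':
The person who the committee could invite Maria to speak to ___ about the form after the meeting was never identified.
'to' is word 11.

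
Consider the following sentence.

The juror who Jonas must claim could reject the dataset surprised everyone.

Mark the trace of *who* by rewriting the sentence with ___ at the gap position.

The filler 'who' is interpreted as the subject of the clause embedded under 'claim'. The gap is right after 'claim'.

The juror who Jonas must claim ___ could reject the dataset surprised everyone.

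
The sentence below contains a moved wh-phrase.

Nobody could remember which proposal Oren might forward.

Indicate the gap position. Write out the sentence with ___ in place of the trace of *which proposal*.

Pre-movement form: Oren might forward which proposal.
The filler 'which proposal' is interpreted as the direct object of 'forward'. The gap is right after 'forward'.

Nobody could remember which proposal Oren might forward ___.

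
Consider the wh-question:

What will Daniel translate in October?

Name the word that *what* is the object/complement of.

Before movement: Daniel will translate what in October.
'what' functions as the direct object of 'translate'. Wh-movement fronts it, leaving a gap right after 'translate':
What will Daniel translate ___ in October?

translate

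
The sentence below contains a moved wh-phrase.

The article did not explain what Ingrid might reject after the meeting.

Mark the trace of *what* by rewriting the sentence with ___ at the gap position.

Pre-movement form: Ingrid might reject what after the meeting.
The filler 'what' is interpreted as the direct object of 'reject'. The gap is right after 'reject'.

The article did not explain what Ingrid might reject ___ after the meeting.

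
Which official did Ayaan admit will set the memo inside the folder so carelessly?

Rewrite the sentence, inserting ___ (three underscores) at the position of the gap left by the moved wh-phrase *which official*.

Which official did Ayaan admit ___ will set the memo inside the folder so carelessly?

In situ: Ayaan did admit which official will set the memo inside the folder so carelessly.
The filler 'which official' is interpreted as the subject of the clause embedded under 'admit'. The gap is right after 'admit'.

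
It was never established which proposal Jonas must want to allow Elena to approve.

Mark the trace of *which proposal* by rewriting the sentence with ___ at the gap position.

It was never established which proposal Jonas must want to allow Elena to approve ___.

Pre-movement form: Jonas must want to allow Elena to approve which proposal.
'which proposal' is the direct object of 'approve'. The gap is right after 'approve'.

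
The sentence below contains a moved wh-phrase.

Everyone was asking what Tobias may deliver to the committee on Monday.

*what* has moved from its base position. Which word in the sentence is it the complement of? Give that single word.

Before movement: Tobias may deliver what to the committee on Monday.
'what' functions as the direct object of 'deliver'. It moves to the left edge, and the trace sits right after 'deliver':
Everyone was asking what Tobias may deliver ___ to the committee on Monday.

deliver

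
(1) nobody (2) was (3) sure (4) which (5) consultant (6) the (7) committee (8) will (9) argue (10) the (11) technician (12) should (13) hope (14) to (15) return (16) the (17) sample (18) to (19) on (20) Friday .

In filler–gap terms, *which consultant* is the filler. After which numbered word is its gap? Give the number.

18

In situ: The committee will argue the technician should hope to return the sample to which consultant on Friday.
'which consultant' functions as the object of the preposition 'to' (recipient of 'return'). It moves to the left edge, and the trace sits right after 'to':
Nobody was sure which consultant the committee will argue the technician should hope to return the sample to ___ on Friday.
'to' is word 18.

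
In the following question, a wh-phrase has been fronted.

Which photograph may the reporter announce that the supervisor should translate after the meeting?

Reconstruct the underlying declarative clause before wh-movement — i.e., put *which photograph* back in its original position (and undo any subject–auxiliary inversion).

The reporter may announce that the supervisor should translate which photograph after the meeting.

'which photograph' is the direct object of 'translate'. It moves to the left edge, and the trace sits right after 'translate':
Which photograph may the reporter announce that the supervisor should translate ___ after the meeting?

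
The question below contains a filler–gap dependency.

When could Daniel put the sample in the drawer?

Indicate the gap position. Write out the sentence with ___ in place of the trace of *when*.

When could Daniel put the sample in the drawer ___?

Underlying clause: Daniel could put the sample in the drawer when.
'when' is the temporal adjunct. The gap is right after 'drawer'.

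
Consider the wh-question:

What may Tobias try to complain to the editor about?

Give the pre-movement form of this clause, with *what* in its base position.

Tobias may try to complain to the editor about what.

The filler 'what' is interpreted as the object of the preposition 'about'. Wh-movement fronts it, leaving a gap right after 'about':
What may Tobias try to complain to the editor about ___?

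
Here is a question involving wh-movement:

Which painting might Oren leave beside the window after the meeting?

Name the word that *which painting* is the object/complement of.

Pre-movement form: Oren might leave which painting beside the window after the meeting.
'which painting' is the direct object of 'leave'. Fronting leaves a gap immediately after 'leave':
Which painting might Oren leave ___ beside the window after the meeting?

leave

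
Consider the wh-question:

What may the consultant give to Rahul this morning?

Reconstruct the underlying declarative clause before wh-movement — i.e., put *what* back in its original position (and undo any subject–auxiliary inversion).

The consultant may give what to Rahul this morning.

The filler 'what' is interpreted as the direct object of 'give'. Wh-movement fronts it, leaving a gap right after 'give':
What may the consultant give ___ to Rahul this morning?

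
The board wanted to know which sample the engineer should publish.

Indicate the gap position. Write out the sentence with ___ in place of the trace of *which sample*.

The board wanted to know which sample the engineer should publish ___.

Before movement: The engineer should publish which sample.
'which sample' functions as the direct object of 'publish'. The gap is right after 'publish'.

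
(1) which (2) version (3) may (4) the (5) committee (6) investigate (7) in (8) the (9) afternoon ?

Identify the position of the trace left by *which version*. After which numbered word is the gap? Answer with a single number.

6

Underlying clause: The committee may investigate which version in the afternoon.
'which version' functions as the direct object of 'investigate'. It moves to the left edge, and the trace sits right after 'investigate':
Which version may the committee investigate ___ in the afternoon?
'investigate' is word 6.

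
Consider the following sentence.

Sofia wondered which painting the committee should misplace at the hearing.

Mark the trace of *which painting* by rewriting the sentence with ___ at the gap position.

In situ: The committee should misplace which painting at the hearing.
The filler 'which painting' is interpreted as the direct object of 'misplace'. The gap is right after 'misplace'.

Sofia wondered which painting the committee should misplace ___ at the hearing.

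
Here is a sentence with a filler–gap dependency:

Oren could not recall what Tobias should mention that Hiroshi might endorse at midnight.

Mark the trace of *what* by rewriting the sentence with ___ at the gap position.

In situ: Tobias should mention that Hiroshi might endorse what at midnight.
'what' functions as the direct object of 'endorse'. The gap is right after 'endorse'.

Oren could not recall what Tobias should mention that Hiroshi might endorse ___ at midnight.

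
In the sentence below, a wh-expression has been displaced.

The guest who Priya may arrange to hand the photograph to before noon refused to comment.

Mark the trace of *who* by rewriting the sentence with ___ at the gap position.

'who' functions as the object of the preposition 'to' (recipient of 'hand'). The gap is right after 'to'.

The guest who Priya may arrange to hand the photograph to ___ before noon refused to comment.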